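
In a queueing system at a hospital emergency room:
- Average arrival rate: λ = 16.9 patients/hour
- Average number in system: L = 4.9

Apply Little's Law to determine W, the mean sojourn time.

Little's Law: L = λW, so W = L/λ
W = 4.9/16.9 = 0.2899 hours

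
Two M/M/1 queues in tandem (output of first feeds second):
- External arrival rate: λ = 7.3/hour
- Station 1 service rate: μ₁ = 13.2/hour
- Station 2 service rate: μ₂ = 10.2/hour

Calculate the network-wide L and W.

By Jackson's theorem, each station behaves as independent M/M/1.
Station 1: ρ₁ = 7.3/13.2 = 0.5530, L₁ = ρ₁/(1-ρ₁) = λ/(μ₁-λ) = 7.3/5.90 = 1.2373
Station 2: ρ₂ = 7.3/10.2 = 0.7157, L₂ = ρ₂/(1-ρ₂) = λ/(μ₂-λ) = 7.3/2.90 = 2.5172
Total: L = L₁ + L₂ = 1.2373 + 2.5172 = 3.7545
W = L/λ = 3.7545/7.3 = 0.5143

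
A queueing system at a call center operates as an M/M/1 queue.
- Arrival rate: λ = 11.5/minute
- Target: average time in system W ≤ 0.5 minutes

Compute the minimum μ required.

For M/M/1: W = 1/(μ-λ)
Need W ≤ 0.5, so 1/(μ-λ) ≤ 0.5
μ - λ ≥ 1/0.5 = 2.0000
μ ≥ 11.5 + 2.0000 = 13.5000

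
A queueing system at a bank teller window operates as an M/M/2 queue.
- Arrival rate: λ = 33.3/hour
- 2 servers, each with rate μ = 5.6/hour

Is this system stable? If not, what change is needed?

Stability requires ρ = λ/(cμ) < 1
ρ = 33.3/(2 × 5.6) = 33.3/11.20 = 2.9732
Since 2.9732 ≥ 1, the system is UNSTABLE.
Need c > λ/μ = 33.3/5.6 = 5.95.
Minimum servers needed: c = 6.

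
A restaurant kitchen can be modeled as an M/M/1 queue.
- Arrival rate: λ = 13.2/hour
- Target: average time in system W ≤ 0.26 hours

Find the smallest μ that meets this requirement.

For M/M/1: W = 1/(μ-λ)
Need W ≤ 0.26, so 1/(μ-λ) ≤ 0.26
μ - λ ≥ 1/0.26 = 3.8462
μ ≥ 13.2 + 3.8462 = 17.0462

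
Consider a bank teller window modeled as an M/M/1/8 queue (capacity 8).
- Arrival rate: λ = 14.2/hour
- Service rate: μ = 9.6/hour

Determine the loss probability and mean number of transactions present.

ρ = λ/μ = 14.2/9.6 = 1.47917
P₀ = (1-ρ)/(1-ρ^(K+1)) = (1-1.47917)/(1-1.47917^9) = -0.4792/-32.8971 = 0.01457
P_K = P₀×ρ^K = 0.014566 × 1.47917^8 = 0.014566 × 22.9163 = 0.3338
Blocking probability P_8 = 0.3338 (33.38%)
L = ρ[1 - (K+1)ρ^K + Kρ^(K+1)] / [(1-ρ)(1-ρ^(K+1))]
L = 1.47917 × (1 - 9×22.9163 + 8×33.8971) / ((1 - 1.47917) × (1 - 33.8971)) = 6.1866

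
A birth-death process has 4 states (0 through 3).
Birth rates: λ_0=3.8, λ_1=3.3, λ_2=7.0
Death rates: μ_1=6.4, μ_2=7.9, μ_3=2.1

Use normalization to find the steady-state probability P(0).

Ratios P(n)/P(0) = (λ₀···λₙ₋₁)/(μ₁···μₙ):
P(1)/P(0) = (3.8)/(6.4) = 0.59375
P(2)/P(0) = (3.8×3.3)/(6.4×7.9) = 0.24802
P(3)/P(0) = (3.8×3.3×7.0)/(6.4×7.9×2.1) = 0.82674

Normalization: ∑ P(n) = 1
P(0) × (1.0000 + 0.59375 + 0.24802 + 0.82674) = 1
P(0) × 2.6685 = 1
P(0) = 1/2.6685 = 0.3747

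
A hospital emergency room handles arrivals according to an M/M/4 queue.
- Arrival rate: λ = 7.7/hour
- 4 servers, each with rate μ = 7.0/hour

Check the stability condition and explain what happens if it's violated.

Stability requires ρ = λ/(cμ) < 1
ρ = 7.7/(4 × 7.0) = 7.7/28.00 = 0.2750
Since 0.2750 < 1, the system is STABLE.
The servers are busy 27.50% of the time.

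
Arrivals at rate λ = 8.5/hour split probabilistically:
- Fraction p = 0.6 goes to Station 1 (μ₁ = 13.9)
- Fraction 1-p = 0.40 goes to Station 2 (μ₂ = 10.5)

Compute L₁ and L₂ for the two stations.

Effective rates: λ₁ = 8.5×0.6 = 5.1, λ₂ = 8.5×0.40 = 3.4
Station 1: ρ₁ = 5.1/13.9 = 0.3669, L₁ = ρ₁/(1-ρ₁) = 0.3669/(1-0.3669) = 0.5795
Station 2: ρ₂ = 3.4/10.5 = 0.3238, L₂ = ρ₂/(1-ρ₂) = 0.3238/(1-0.3238) = 0.4789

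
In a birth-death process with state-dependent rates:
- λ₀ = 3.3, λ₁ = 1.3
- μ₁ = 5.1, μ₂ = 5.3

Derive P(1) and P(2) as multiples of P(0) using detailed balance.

Balance equations:
State 0: λ₀P₀ = μ₁P₁ → P₁ = (λ₀/μ₁)P₀ = (3.3/5.1)P₀ = 0.6471P₀
State 1: P₂ = (λ₀λ₁)/(μ₁μ₂)P₀ = (3.3×1.3)/(5.1×5.3)P₀ = 0.1587P₀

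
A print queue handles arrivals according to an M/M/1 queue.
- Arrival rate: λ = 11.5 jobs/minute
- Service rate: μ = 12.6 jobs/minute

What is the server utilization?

Server utilization: ρ = λ/μ
ρ = 11.5/12.6 = 0.9127
The server is busy 91.27% of the time.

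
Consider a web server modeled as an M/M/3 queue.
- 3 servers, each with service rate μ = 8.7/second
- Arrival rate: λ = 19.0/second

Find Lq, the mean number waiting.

Traffic intensity: ρ = λ/(cμ) = 19.0/(3×8.7) = 0.7280
Since ρ = 0.7280 < 1, system is stable.
Offered load a = λ/μ = cρ = 19.0/8.7 = 2.1839
P₀ = [ Σₙ₌₀^2 aⁿ/n! + a^3/(3!(1-ρ)) ]⁻¹
Σ = a^0/0! + a^1/1! + a^2/2! = 1.0000 + 2.1839 + 2.3847 = 5.5686
a^3/(3!(1-ρ)) = 10.41605/(6 × 0.2720307) = 6.3817
P₀ = 1/(5.5686 + 6.3817) = 0.08368
Lq = P₀·a^3·ρ / (3!(1-ρ)²) = 0.08368 × 10.4160 × 0.7280 / (6 × 0.07400) = 1.4291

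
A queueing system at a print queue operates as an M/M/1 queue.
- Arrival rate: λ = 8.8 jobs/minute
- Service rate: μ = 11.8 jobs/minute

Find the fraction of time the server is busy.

Server utilization: ρ = λ/μ
ρ = 8.8/11.8 = 0.7458
The server is busy 74.58% of the time.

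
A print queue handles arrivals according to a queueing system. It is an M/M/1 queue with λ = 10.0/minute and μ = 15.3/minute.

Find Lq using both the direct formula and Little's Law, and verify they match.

Method 1 (direct): Lq = λ²/(μ(μ-λ)) = 100.00/(15.3 × 5.30) = 1.2332

Method 2 (Little's Law):
W = 1/(μ-λ) = 1/5.30 = 0.18868
Wq = W - 1/μ = 0.18868 - 0.065359 = 0.12332
Lq = λWq = 10.0 × 0.12332 = 1.2332 ✔ (matches Method 1)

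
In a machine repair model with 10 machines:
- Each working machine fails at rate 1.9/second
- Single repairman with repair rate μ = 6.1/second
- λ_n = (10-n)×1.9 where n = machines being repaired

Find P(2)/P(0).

P(2)/P(0) = ∏_{i=0}^{2-1} λ_i/μ_{i+1}
= (10-0)×1.9/6.1 × (10-1)×1.9/6.1
= 8.7315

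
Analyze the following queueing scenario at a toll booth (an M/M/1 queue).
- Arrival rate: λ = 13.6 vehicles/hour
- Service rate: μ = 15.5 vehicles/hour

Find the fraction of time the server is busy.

Server utilization: ρ = λ/μ
ρ = 13.6/15.5 = 0.8774
The server is busy 87.74% of the time.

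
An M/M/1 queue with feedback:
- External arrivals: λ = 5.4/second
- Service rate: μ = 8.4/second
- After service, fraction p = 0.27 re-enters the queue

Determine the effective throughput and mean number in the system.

Effective arrival rate: λ_eff = λ/(1-p) = 5.4/(1-0.27) = 5.4/0.73 = 7.39726
ρ = λ_eff/μ = 7.39726/8.4 = 0.880626
L = ρ/(1-ρ) = 0.880626/(1-0.880626) = 7.3770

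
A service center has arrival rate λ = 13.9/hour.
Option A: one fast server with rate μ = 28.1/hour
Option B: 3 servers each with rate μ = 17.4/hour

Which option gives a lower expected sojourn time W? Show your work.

Option A: single server μ = 28.1 (M/M/1)
  ρ_A = 13.9/28.1 = 0.4947
  W_A = 1/(μ-λ) = 1/(28.1-13.9) = 1/14.20 = 0.07042

Option B: 3 servers μ = 17.4 (M/M/3)
  ρ_B = λ/(cμ) = 13.9/(3×17.4) = 0.2663
  Offered load a = λ/μ = cρ = 13.9/17.4 = 0.7989
  P₀ = [ Σₙ₌₀^2 aⁿ/n! + a^3/(3!(1-ρ)) ]⁻¹
  Σ = a^0/0! + a^1/1! + a^2/2! = 1.0000 + 0.79885 + 0.31908 = 2.1179
  a^3/(3!(1-ρ)) = 0.5098/(6 × 0.7337) = 0.1158
  P₀ = 1/(2.1179 + 0.1158) = 0.4477
  Lq = P₀·a^3·ρ / (3!(1-ρ)²) = 0.44768 × 0.50980 × 0.26628 / (6 × 0.53834) = 0.01881
  Wq_B = Lq/λ = 0.018815/13.9 = 0.001354
  W_B = Wq_B + 1/μ = 0.001354 + 0.05747 = 0.05882

Since W_B = 0.05882 < W_A = 0.07042, Option B (multiple servers) has the shorter time in system.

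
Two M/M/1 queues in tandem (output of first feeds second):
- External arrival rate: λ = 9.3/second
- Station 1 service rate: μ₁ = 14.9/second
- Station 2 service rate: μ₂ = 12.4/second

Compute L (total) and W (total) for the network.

By Jackson's theorem, each station behaves as independent M/M/1.
Station 1: ρ₁ = 9.3/14.9 = 0.6242, L₁ = ρ₁/(1-ρ₁) = λ/(μ₁-λ) = 9.3/5.60 = 1.6607
Station 2: ρ₂ = 9.3/12.4 = 0.7500, L₂ = ρ₂/(1-ρ₂) = λ/(μ₂-λ) = 9.3/3.10 = 3.0000
Total: L = L₁ + L₂ = 1.6607 + 3.0000 = 4.6607
W = L/λ = 4.6607/9.3 = 0.5012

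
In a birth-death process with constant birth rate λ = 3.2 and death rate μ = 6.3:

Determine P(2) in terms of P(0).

For constant rates: P(n)/P(0) = (λ/μ)^n
P(2)/P(0) = (3.2/6.3)^2 = 0.5079^2 = 0.2580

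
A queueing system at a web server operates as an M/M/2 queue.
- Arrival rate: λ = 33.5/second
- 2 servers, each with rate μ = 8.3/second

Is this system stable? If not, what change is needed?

Stability requires ρ = λ/(cμ) < 1
ρ = 33.5/(2 × 8.3) = 33.5/16.60 = 2.0181
Since 2.0181 ≥ 1, the system is UNSTABLE.
Need c > λ/μ = 33.5/8.3 = 4.04.
Minimum servers needed: c = 5.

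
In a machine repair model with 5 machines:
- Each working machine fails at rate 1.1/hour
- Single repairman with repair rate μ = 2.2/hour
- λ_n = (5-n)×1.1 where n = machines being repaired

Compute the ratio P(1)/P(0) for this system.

P(1)/P(0) = ∏_{i=0}^{1-1} λ_i/μ_{i+1}
= (5-0)×1.1/2.2
= 2.5000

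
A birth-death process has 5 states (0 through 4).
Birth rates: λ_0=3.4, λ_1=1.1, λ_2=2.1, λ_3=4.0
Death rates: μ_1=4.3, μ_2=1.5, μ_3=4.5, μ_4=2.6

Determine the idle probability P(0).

Ratios P(n)/P(0) = (λ₀···λₙ₋₁)/(μ₁···μₙ):
P(1)/P(0) = (3.4)/(4.3) = 0.7907
P(2)/P(0) = (3.4×1.1)/(4.3×1.5) = 0.5798
P(3)/P(0) = (3.4×1.1×2.1)/(4.3×1.5×4.5) = 0.2706
P(4)/P(0) = (3.4×1.1×2.1×4.0)/(4.3×1.5×4.5×2.6) = 0.4163

Normalization: ∑ P(n) = 1
P(0) × (1.0000 + 0.7907 + 0.5798 + 0.2706 + 0.4163) = 1
P(0) × 3.0574 = 1
P(0) = 1/3.0574 = 0.3271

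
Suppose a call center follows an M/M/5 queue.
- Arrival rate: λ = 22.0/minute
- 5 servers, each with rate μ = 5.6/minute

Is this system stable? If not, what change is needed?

Stability requires ρ = λ/(cμ) < 1
ρ = 22.0/(5 × 5.6) = 22.0/28.00 = 0.7857
Since 0.7857 < 1, the system is STABLE.
The servers are busy 78.57% of the time.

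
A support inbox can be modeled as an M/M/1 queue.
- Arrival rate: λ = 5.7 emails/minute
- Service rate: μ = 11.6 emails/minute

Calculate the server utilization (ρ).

Server utilization: ρ = λ/μ
ρ = 5.7/11.6 = 0.4914
The server is busy 49.14% of the time.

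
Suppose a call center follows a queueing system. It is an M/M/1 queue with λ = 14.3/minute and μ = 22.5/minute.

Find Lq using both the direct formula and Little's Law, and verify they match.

Method 1 (direct): Lq = λ²/(μ(μ-λ)) = 204.49/(22.5 × 8.20) = 1.1083

Method 2 (Little's Law):
W = 1/(μ-λ) = 1/8.20 = 0.1219512
Wq = W - 1/μ = 0.1219512 - 0.04444444 = 0.0775068
Lq = λWq = 14.3 × 0.0775068 = 1.1083 ✔ (matches Method 1)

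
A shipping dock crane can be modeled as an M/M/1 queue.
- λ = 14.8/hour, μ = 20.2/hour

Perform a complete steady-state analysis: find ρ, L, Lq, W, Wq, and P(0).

Step 1: ρ = λ/μ = 14.8/20.2 = 0.7327
Step 2: L = λ/(μ-λ) = 14.8/5.40 = 2.7407
Step 3: Lq = λ²/(μ(μ-λ)) = 219.04/(20.2×5.40) = 2.0081
Step 4: W = 1/(μ-λ) = 1/5.40 = 0.185185
Step 5: Wq = λ/(μ(μ-λ)) = 14.8/(20.2×5.40) = 0.1357
Step 6: P(0) = 1-ρ = 0.2673
Verify: L = λW = 14.8×0.185185 = 2.7407 ✔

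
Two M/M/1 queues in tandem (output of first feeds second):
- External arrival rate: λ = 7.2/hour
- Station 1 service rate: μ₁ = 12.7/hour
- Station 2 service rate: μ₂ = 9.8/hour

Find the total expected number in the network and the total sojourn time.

By Jackson's theorem, each station behaves as independent M/M/1.
Station 1: ρ₁ = 7.2/12.7 = 0.5669, L₁ = ρ₁/(1-ρ₁) = λ/(μ₁-λ) = 7.2/5.50 = 1.3091
Station 2: ρ₂ = 7.2/9.8 = 0.7347, L₂ = ρ₂/(1-ρ₂) = λ/(μ₂-λ) = 7.2/2.60 = 2.7692
Total: L = L₁ + L₂ = 1.3091 + 2.7692 = 4.0783
W = L/λ = 4.0783/7.2 = 0.5664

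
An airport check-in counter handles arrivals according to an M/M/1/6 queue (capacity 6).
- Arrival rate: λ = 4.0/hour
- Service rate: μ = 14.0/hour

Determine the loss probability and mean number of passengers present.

ρ = λ/μ = 4.0/14.0 = 0.28571
P₀ = (1-ρ)/(1-ρ^(K+1)) = (1-0.28571)/(1-0.28571^7) = 0.7143/0.9998 = 0.7144
P_K = P₀×ρ^K = 0.7144 × 0.28571^6 = 0.7144 × 0.0005439 = 0.0003886
Blocking probability P_6 = 0.0003886 (0.03886%)
L = ρ[1 - (K+1)ρ^K + Kρ^(K+1)] / [(1-ρ)(1-ρ^(K+1))]
L = 0.28571 × (1 - 7×0.0005439 + 6×0.0001554) / ((1 - 0.28571) × (1 - 0.0001554)) = 0.3989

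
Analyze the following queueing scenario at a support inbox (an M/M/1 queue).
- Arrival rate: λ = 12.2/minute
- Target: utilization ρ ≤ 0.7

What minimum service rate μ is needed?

ρ = λ/μ, so μ = λ/ρ
μ ≥ 12.2/0.7 = 17.4286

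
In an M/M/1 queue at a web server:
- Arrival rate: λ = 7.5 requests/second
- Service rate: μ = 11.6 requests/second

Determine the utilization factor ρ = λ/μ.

Server utilization: ρ = λ/μ
ρ = 7.5/11.6 = 0.6466
The server is busy 64.66% of the time.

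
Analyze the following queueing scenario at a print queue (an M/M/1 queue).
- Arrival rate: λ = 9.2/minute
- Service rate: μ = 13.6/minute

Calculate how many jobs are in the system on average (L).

ρ = λ/μ = 9.2/13.6 = 0.6765
For M/M/1: L = λ/(μ-λ)
L = 9.2/(13.6-9.2) = 9.2/4.40
L = 2.0909 jobs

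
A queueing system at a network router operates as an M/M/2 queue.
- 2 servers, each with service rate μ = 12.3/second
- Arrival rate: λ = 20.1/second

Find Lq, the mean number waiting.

Traffic intensity: ρ = λ/(cμ) = 20.1/(2×12.3) = 0.8171
Since ρ = 0.8171 < 1, system is stable.
Offered load a = λ/μ = cρ = 20.1/12.3 = 1.6341
P₀ = [ Σₙ₌₀^1 aⁿ/n! + a^2/(2!(1-ρ)) ]⁻¹
Σ = a^0/0! + a^1/1! = 1.0000 + 1.6341 = 2.6341
a^2/(2!(1-ρ)) = 2.67043/(2 × 0.182927) = 7.2992
P₀ = 1/(2.6341 + 7.2992) = 0.1007
Lq = P₀·a^2·ρ / (2!(1-ρ)²) = 0.100671 × 2.67043 × 0.817073 / (2 × 0.0334622) = 3.2822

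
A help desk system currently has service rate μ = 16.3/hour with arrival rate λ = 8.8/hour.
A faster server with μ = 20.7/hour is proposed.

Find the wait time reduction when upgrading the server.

System 1: ρ₁ = 8.8/16.3 = 0.5399, W₁ = 1/(16.3-8.8) = 0.13333
System 2: ρ₂ = 8.8/20.7 = 0.4251, W₂ = 1/(20.7-8.8) = 0.084034
Improvement: (W₁-W₂)/W₁ = (0.13333-0.084034)/0.13333 = 36.97%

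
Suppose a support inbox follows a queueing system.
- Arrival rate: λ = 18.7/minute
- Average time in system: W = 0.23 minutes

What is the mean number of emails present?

Little's Law: L = λW
L = 18.7 × 0.23 = 4.3010 emails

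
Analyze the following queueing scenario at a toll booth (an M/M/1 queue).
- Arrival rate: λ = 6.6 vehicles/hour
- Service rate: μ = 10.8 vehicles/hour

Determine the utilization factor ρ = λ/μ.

Server utilization: ρ = λ/μ
ρ = 6.6/10.8 = 0.6111
The server is busy 61.11% of the time.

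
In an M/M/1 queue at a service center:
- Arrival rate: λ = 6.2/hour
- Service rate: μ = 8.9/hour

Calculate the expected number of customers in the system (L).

ρ = λ/μ = 6.2/8.9 = 0.6966
For M/M/1: L = λ/(μ-λ)
L = 6.2/(8.9-6.2) = 6.2/2.70
L = 2.2963 customers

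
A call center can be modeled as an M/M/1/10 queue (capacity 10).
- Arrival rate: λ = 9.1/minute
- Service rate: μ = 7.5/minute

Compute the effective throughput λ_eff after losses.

ρ = λ/μ = 9.1/7.5 = 1.21333
P₀ = (1-ρ)/(1-ρ^(K+1)) = (1-1.21333)/(1-1.21333^11) = -0.21333/-7.3901 = 0.02887
P_K = P₀×ρ^K = 0.02887 × 1.21333^10 = 0.02887 × 6.9150 = 0.1996
λ_eff = λ(1-P_K) = 9.1 × (1 - 0.19962) = 9.1 × 0.80038 = 7.2835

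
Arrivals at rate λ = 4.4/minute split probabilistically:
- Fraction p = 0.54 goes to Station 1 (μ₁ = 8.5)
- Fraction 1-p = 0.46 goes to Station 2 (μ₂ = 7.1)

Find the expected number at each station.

Effective rates: λ₁ = 4.4×0.54 = 2.376, λ₂ = 4.4×0.46 = 2.024
Station 1: ρ₁ = 2.376/8.5 = 0.27953, L₁ = ρ₁/(1-ρ₁) = 0.27953/(1-0.27953) = 0.3880
Station 2: ρ₂ = 2.024/7.1 = 0.28507, L₂ = ρ₂/(1-ρ₂) = 0.28507/(1-0.28507) = 0.3987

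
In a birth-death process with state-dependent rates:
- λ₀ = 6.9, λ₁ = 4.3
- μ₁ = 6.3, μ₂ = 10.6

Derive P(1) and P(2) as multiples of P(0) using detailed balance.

Balance equations:
State 0: λ₀P₀ = μ₁P₁ → P₁ = (λ₀/μ₁)P₀ = (6.9/6.3)P₀ = 1.0952P₀
State 1: P₂ = (λ₀λ₁)/(μ₁μ₂)P₀ = (6.9×4.3)/(6.3×10.6)P₀ = 0.4443P₀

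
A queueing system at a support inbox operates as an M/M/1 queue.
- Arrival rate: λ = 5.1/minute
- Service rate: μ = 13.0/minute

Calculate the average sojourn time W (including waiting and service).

First, compute utilization: ρ = λ/μ = 5.1/13.0 = 0.3923
For M/M/1: W = 1/(μ-λ)
W = 1/(13.0-5.1) = 1/7.90
W = 0.1266 minutes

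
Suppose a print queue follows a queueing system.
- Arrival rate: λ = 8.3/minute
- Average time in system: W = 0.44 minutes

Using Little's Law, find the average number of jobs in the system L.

Little's Law: L = λW
L = 8.3 × 0.44 = 3.6520 jobs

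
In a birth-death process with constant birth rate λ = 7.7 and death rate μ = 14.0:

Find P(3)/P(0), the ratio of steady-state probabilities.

For constant rates: P(n)/P(0) = (λ/μ)^n
P(3)/P(0) = (7.7/14.0)^3 = 0.5500^3 = 0.1664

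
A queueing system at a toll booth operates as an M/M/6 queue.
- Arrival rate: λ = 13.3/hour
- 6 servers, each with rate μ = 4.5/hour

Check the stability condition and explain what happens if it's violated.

Stability requires ρ = λ/(cμ) < 1
ρ = 13.3/(6 × 4.5) = 13.3/27.00 = 0.4926
Since 0.4926 < 1, the system is STABLE.
The servers are busy 49.26% of the time.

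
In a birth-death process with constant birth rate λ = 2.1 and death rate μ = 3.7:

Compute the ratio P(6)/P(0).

For constant rates: P(n)/P(0) = (λ/μ)^n
P(6)/P(0) = (2.1/3.7)^6 = 0.56757^6 = 0.03343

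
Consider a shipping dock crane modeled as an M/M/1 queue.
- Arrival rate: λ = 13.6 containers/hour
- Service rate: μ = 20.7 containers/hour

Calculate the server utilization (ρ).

Server utilization: ρ = λ/μ
ρ = 13.6/20.7 = 0.6570
The server is busy 65.70% of the time.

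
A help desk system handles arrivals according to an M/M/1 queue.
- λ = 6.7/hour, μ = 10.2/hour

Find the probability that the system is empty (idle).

ρ = λ/μ = 6.7/10.2 = 0.6569
P(0) = 1 - ρ = 1 - 0.6569 = 0.3431
The server is idle 34.31% of the time.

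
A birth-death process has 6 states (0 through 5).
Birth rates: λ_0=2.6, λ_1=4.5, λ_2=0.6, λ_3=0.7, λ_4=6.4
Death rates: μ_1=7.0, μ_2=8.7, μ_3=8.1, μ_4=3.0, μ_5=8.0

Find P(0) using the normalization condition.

Ratios P(n)/P(0) = (λ₀···λₙ₋₁)/(μ₁···μₙ):
P(1)/P(0) = (2.6)/(7.0) = 0.37143
P(2)/P(0) = (2.6×4.5)/(7.0×8.7) = 0.19212
P(3)/P(0) = (2.6×4.5×0.6)/(7.0×8.7×8.1) = 0.014231
P(4)/P(0) = (2.6×4.5×0.6×0.7)/(7.0×8.7×8.1×3.0) = 0.0033206
P(5)/P(0) = (2.6×4.5×0.6×0.7×6.4)/(7.0×8.7×8.1×3.0×8.0) = 0.0026564

Normalization: ∑ P(n) = 1
P(0) × (1.0000 + 0.37143 + 0.19212 + 0.014231 + 0.0033206 + 0.0026564) = 1
P(0) × 1.5838 = 1
P(0) = 1/1.5838 = 0.6314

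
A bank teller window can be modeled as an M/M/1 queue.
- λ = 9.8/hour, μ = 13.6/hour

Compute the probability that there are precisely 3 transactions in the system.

ρ = λ/μ = 9.8/13.6 = 0.7206
P(n) = (1-ρ)ρⁿ
P(3) = (1-0.7206) × 0.7206^3
P(3) = 0.27940 × 0.37418
P(3) = 0.1045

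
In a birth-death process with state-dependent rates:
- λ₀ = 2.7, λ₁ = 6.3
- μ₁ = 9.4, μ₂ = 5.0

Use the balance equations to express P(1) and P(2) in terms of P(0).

Balance equations:
State 0: λ₀P₀ = μ₁P₁ → P₁ = (λ₀/μ₁)P₀ = (2.7/9.4)P₀ = 0.2872P₀
State 1: P₂ = (λ₀λ₁)/(μ₁μ₂)P₀ = (2.7×6.3)/(9.4×5.0)P₀ = 0.3619P₀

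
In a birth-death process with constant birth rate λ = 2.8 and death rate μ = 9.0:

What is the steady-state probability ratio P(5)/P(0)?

For constant rates: P(n)/P(0) = (λ/μ)^n
P(5)/P(0) = (2.8/9.0)^5 = 0.31111^5 = 0.002915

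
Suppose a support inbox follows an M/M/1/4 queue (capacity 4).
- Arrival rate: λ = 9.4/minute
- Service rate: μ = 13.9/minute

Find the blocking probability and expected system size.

ρ = λ/μ = 9.4/13.9 = 0.67626
P₀ = (1-ρ)/(1-ρ^(K+1)) = (1-0.67626)/(1-0.67626^5) = 0.32374/0.85856 = 0.3771
P_K = P₀×ρ^K = 0.37707 × 0.67626^4 = 0.37707 × 0.20915 = 0.07886
Blocking probability P_4 = 0.07886 (7.89%)
L = ρ[1 - (K+1)ρ^K + Kρ^(K+1)] / [(1-ρ)(1-ρ^(K+1))]
L = 0.67626 × (1 - 5×0.20915 + 4×0.14144) / ((1 - 0.67626) × (1 - 0.14144)) = 1.2652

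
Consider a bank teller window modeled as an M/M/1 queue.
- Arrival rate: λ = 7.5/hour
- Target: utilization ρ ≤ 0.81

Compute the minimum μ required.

ρ = λ/μ, so μ = λ/ρ
μ ≥ 7.5/0.81 = 9.2593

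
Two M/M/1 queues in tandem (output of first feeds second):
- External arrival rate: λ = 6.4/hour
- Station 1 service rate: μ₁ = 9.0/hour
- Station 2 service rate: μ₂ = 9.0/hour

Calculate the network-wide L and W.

By Jackson's theorem, each station behaves as independent M/M/1.
Station 1: ρ₁ = 6.4/9.0 = 0.7111, L₁ = ρ₁/(1-ρ₁) = λ/(μ₁-λ) = 6.4/2.60 = 2.46154
Station 2: ρ₂ = 6.4/9.0 = 0.7111, L₂ = ρ₂/(1-ρ₂) = λ/(μ₂-λ) = 6.4/2.60 = 2.46154
Total: L = L₁ + L₂ = 2.46154 + 2.46154 = 4.9231
W = L/λ = 4.9231/6.4 = 0.7692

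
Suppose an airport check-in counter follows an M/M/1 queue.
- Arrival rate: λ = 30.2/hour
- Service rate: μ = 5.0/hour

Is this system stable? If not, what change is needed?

Stability requires ρ = λ/(cμ) < 1
ρ = 30.2/(1 × 5.0) = 30.2/5.00 = 6.0400
Since 6.0400 ≥ 1, the system is UNSTABLE.
Queue grows without bound. Need μ > λ = 30.2.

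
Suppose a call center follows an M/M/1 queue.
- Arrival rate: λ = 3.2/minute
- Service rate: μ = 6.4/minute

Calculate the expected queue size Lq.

ρ = λ/μ = 3.2/6.4 = 0.5000
For M/M/1: Lq = λ²/(μ(μ-λ))
Lq = 10.24/(6.4 × 3.20)
Lq = 0.5000 calls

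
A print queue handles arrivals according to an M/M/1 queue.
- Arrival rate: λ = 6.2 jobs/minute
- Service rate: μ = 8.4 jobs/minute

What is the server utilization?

Server utilization: ρ = λ/μ
ρ = 6.2/8.4 = 0.7381
The server is busy 73.81% of the time.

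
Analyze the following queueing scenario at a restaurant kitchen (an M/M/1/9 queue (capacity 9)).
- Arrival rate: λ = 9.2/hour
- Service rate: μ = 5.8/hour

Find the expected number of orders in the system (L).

ρ = λ/μ = 9.2/5.8 = 1.5862
P₀ = (1-ρ)/(1-ρ^(K+1)) = (1-1.5862)/(1-1.5862^10) = -0.5862/-99.8276 = 0.005872
P_K = P₀×ρ^K = 0.005872 × 1.5862^9 = 0.005872 × 63.5655 = 0.3733
L = ρ[1 - (K+1)ρ^K + Kρ^(K+1)] / [(1-ρ)(1-ρ^(K+1))]
L = 1.5862 × (1 - 10×63.5655 + 9×100.8276) / ((1 - 1.5862) × (1 - 100.8276)) = 7.3943 orders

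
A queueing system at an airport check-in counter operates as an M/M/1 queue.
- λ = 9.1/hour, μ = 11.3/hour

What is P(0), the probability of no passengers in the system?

ρ = λ/μ = 9.1/11.3 = 0.8053
P(0) = 1 - ρ = 1 - 0.8053 = 0.1947
The server is idle 19.47% of the time.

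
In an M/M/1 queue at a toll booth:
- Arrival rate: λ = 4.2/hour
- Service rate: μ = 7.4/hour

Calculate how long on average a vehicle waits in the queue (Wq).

First, compute utilization: ρ = λ/μ = 4.2/7.4 = 0.5676
For M/M/1: Wq = λ/(μ(μ-λ))
Wq = 4.2/(7.4 × (7.4-4.2))
Wq = 4.2/(7.4 × 3.20)
Wq = 0.1774 hours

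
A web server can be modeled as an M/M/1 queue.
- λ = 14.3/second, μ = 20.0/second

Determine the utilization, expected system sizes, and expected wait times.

Step 1: ρ = λ/μ = 14.3/20.0 = 0.7150
Step 2: L = λ/(μ-λ) = 14.3/5.70 = 2.5088
Step 3: Lq = λ²/(μ(μ-λ)) = 204.49/(20.0×5.70) = 1.7938
Step 4: W = 1/(μ-λ) = 1/5.70 = 0.17544
Step 5: Wq = λ/(μ(μ-λ)) = 14.3/(20.0×5.70) = 0.1254
Step 6: P(0) = 1-ρ = 0.2850
Verify: L = λW = 14.3×0.17544 = 2.5088 ✔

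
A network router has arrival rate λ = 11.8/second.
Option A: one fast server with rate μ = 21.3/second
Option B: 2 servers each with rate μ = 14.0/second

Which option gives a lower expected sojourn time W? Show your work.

Option A: single server μ = 21.3 (M/M/1)
  ρ_A = 11.8/21.3 = 0.5540
  W_A = 1/(μ-λ) = 1/(21.3-11.8) = 1/9.50 = 0.1053

Option B: 2 servers μ = 14.0 (M/M/2)
  ρ_B = λ/(cμ) = 11.8/(2×14.0) = 0.4214
  Offered load a = λ/μ = cρ = 11.8/14.0 = 0.8429
  P₀ = [ Σₙ₌₀^1 aⁿ/n! + a^2/(2!(1-ρ)) ]⁻¹
  Σ = a^0/0! + a^1/1! = 1.0000 + 0.8429 = 1.8429
  a^2/(2!(1-ρ)) = 0.7104/(2 × 0.5786) = 0.6139
  P₀ = 1/(1.8429 + 0.6139) = 0.4070
  Lq = P₀·a^2·ρ / (2!(1-ρ)²) = 0.4070 × 0.7104 × 0.4214 / (2 × 0.3347) = 0.1820
  Wq_B = Lq/λ = 0.18202/11.8 = 0.015425
  W_B = Wq_B + 1/μ = 0.015425 + 0.071429 = 0.08685

Since W_B = 0.08685 < W_A = 0.1053, Option B (multiple servers) has the shorter time in system.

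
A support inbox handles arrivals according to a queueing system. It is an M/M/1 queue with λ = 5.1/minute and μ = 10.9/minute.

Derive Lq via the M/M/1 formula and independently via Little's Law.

Method 1 (direct): Lq = λ²/(μ(μ-λ)) = 26.01/(10.9 × 5.80) = 0.4114

Method 2 (Little's Law):
W = 1/(μ-λ) = 1/5.80 = 0.17241
Wq = W - 1/μ = 0.17241 - 0.091743 = 0.08067
Lq = λWq = 5.1 × 0.08067 = 0.4114 ✔ (matches Method 1)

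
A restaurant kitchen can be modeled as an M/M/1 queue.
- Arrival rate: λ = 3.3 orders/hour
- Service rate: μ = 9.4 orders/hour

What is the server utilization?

Server utilization: ρ = λ/μ
ρ = 3.3/9.4 = 0.3511
The server is busy 35.11% of the time.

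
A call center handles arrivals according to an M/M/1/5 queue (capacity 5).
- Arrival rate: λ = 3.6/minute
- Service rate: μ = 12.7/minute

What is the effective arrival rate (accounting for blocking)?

ρ = λ/μ = 3.6/12.7 = 0.28346
P₀ = (1-ρ)/(1-ρ^(K+1)) = (1-0.28346)/(1-0.28346^6) = 0.7165/0.9995 = 0.7169
P_K = P₀×ρ^K = 0.7169 × 0.28346^5 = 0.7169 × 0.001830 = 0.001312
λ_eff = λ(1-P_K) = 3.6 × (1 - 0.001312) = 3.6 × 0.9987 = 3.5953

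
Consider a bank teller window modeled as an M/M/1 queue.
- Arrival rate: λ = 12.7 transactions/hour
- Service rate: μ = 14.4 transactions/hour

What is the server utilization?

Server utilization: ρ = λ/μ
ρ = 12.7/14.4 = 0.8819
The server is busy 88.19% of the time.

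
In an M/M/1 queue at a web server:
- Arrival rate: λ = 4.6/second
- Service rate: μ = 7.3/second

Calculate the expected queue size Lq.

ρ = λ/μ = 4.6/7.3 = 0.6301
For M/M/1: Lq = λ²/(μ(μ-λ))
Lq = 21.16/(7.3 × 2.70)
Lq = 1.0736 requests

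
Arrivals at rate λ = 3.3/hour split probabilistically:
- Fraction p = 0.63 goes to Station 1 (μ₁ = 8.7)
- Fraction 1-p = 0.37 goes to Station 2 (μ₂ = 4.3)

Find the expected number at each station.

Effective rates: λ₁ = 3.3×0.63 = 2.079, λ₂ = 3.3×0.37 = 1.221
Station 1: ρ₁ = 2.079/8.7 = 0.23897, L₁ = ρ₁/(1-ρ₁) = 0.23897/(1-0.23897) = 0.3140
Station 2: ρ₂ = 1.221/4.3 = 0.2840, L₂ = ρ₂/(1-ρ₂) = 0.2840/(1-0.2840) = 0.3966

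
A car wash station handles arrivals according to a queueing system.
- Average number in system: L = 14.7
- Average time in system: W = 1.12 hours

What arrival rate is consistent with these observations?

Little's Law: L = λW, so λ = L/W
λ = 14.7/1.12 = 13.1250 cars/hour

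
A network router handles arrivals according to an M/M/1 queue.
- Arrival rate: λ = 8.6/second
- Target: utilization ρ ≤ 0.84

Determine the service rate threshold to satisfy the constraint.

ρ = λ/μ, so μ = λ/ρ
μ ≥ 8.6/0.84 = 10.2381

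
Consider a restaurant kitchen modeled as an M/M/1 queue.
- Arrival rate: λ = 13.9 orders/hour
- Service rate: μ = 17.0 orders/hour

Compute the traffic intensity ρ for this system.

Server utilization: ρ = λ/μ
ρ = 13.9/17.0 = 0.8176
The server is busy 81.76% of the time.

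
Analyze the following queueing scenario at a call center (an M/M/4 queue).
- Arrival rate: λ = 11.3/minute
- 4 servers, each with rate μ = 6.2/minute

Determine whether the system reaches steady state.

Stability requires ρ = λ/(cμ) < 1
ρ = 11.3/(4 × 6.2) = 11.3/24.80 = 0.4556
Since 0.4556 < 1, the system is STABLE.
The servers are busy 45.56% of the time.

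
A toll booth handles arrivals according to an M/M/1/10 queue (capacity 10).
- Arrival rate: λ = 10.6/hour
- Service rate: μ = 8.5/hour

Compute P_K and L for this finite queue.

ρ = λ/μ = 10.6/8.5 = 1.24706
P₀ = (1-ρ)/(1-ρ^(K+1)) = (1-1.24706)/(1-1.24706^11) = -0.24706/-10.3439 = 0.02388
P_K = P₀×ρ^K = 0.023885 × 1.24706^10 = 0.023885 × 9.0965 = 0.2173
Blocking probability P_10 = 0.2173 (21.73%)
L = ρ[1 - (K+1)ρ^K + Kρ^(K+1)] / [(1-ρ)(1-ρ^(K+1))]
L = 1.24706 × (1 - 11×9.096483 + 10×11.34386) / ((1 - 1.24706) × (1 - 11.34386)) = 7.0158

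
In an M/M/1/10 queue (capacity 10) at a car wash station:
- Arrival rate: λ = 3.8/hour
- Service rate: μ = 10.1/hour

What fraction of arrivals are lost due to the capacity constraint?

ρ = λ/μ = 3.8/10.1 = 0.37624
P₀ = (1-ρ)/(1-ρ^(K+1)) = (1-0.37624)/(1-0.37624^11) = 0.6238/1.0000 = 0.6238
P_K = P₀×ρ^K = 0.62377 × 0.37624^10 = 0.62377 × 0.000056839 = 0.00003545
Blocking probability = 0.003545%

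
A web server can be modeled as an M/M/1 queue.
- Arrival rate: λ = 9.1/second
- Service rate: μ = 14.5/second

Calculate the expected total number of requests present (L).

ρ = λ/μ = 9.1/14.5 = 0.6276
For M/M/1: L = λ/(μ-λ)
L = 9.1/(14.5-9.1) = 9.1/5.40
L = 1.6852 requests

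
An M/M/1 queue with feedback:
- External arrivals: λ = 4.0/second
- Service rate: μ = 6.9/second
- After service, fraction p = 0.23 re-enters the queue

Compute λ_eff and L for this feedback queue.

Effective arrival rate: λ_eff = λ/(1-p) = 4.0/(1-0.23) = 4.0/0.77 = 5.1948
ρ = λ_eff/μ = 5.1948/6.9 = 0.75287
L = ρ/(1-ρ) = 0.75287/(1-0.75287) = 3.0465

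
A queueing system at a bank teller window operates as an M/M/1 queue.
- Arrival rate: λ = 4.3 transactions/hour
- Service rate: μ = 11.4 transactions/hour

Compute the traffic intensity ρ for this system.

Server utilization: ρ = λ/μ
ρ = 4.3/11.4 = 0.3772
The server is busy 37.72% of the time.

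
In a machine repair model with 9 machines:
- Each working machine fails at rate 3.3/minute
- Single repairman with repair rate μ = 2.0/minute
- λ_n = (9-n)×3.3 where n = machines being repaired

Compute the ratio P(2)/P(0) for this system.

P(2)/P(0) = ∏_{i=0}^{2-1} λ_i/μ_{i+1}
= (9-0)×3.3/2.0 × (9-1)×3.3/2.0
= 196.0200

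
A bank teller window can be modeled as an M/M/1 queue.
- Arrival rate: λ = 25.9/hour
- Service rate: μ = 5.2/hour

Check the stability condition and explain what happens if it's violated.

Stability requires ρ = λ/(cμ) < 1
ρ = 25.9/(1 × 5.2) = 25.9/5.20 = 4.9808
Since 4.9808 ≥ 1, the system is UNSTABLE.
Queue grows without bound. Need μ > λ = 25.9.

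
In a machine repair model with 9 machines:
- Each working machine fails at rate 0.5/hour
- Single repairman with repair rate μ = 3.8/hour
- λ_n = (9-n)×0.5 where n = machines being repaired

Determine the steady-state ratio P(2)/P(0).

P(2)/P(0) = ∏_{i=0}^{2-1} λ_i/μ_{i+1}
= (9-0)×0.5/3.8 × (9-1)×0.5/3.8
= 1.2465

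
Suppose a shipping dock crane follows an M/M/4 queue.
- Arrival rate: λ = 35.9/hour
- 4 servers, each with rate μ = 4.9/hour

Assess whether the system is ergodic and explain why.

Stability requires ρ = λ/(cμ) < 1
ρ = 35.9/(4 × 4.9) = 35.9/19.60 = 1.8316
Since 1.8316 ≥ 1, the system is UNSTABLE.
Need c > λ/μ = 35.9/4.9 = 7.33.
Minimum servers needed: c = 8.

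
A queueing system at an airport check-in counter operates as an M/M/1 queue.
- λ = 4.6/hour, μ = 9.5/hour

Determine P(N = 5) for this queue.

ρ = λ/μ = 4.6/9.5 = 0.4842
P(n) = (1-ρ)ρⁿ
P(5) = (1-0.4842) × 0.4842^5
P(5) = 0.5158 × 0.02661
P(5) = 0.01373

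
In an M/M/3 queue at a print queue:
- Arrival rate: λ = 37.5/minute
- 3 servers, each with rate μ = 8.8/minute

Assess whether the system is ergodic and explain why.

Stability requires ρ = λ/(cμ) < 1
ρ = 37.5/(3 × 8.8) = 37.5/26.40 = 1.4205
Since 1.4205 ≥ 1, the system is UNSTABLE.
Need c > λ/μ = 37.5/8.8 = 4.26.
Minimum servers needed: c = 5.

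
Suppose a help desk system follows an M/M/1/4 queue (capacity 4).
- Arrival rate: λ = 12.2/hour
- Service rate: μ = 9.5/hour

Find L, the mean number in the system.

ρ = λ/μ = 12.2/9.5 = 1.2842
P₀ = (1-ρ)/(1-ρ^(K+1)) = (1-1.2842)/(1-1.2842^5) = -0.2842/-2.4927 = 0.1140
P_K = P₀×ρ^K = 0.1140 × 1.2842^4 = 0.1140 × 2.7198 = 0.3101
L = ρ[1 - (K+1)ρ^K + Kρ^(K+1)] / [(1-ρ)(1-ρ^(K+1))]
L = 1.2842 × (1 - 5×2.71976 + 4×3.49272) / ((1 - 1.2842) × (1 - 3.49272)) = 2.4872 tickets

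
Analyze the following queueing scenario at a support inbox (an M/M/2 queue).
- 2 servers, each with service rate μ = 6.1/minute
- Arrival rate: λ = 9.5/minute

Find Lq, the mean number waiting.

Traffic intensity: ρ = λ/(cμ) = 9.5/(2×6.1) = 0.7787
Since ρ = 0.7787 < 1, system is stable.
Offered load a = λ/μ = cρ = 9.5/6.1 = 1.5574
P₀ = [ Σₙ₌₀^1 aⁿ/n! + a^2/(2!(1-ρ)) ]⁻¹
Σ = a^0/0! + a^1/1! = 1.0000 + 1.5574 = 2.5574
a^2/(2!(1-ρ)) = 2.42542/(2 × 0.221311) = 5.4797
P₀ = 1/(2.5574 + 5.4797) = 0.1244
Lq = P₀·a^2·ρ / (2!(1-ρ)²) = 0.124424 × 2.42542 × 0.778689 / (2 × 0.0489788) = 2.3989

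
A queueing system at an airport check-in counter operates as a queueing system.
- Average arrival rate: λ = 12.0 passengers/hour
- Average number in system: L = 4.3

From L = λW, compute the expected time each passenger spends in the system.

Little's Law: L = λW, so W = L/λ
W = 4.3/12.0 = 0.3583 hours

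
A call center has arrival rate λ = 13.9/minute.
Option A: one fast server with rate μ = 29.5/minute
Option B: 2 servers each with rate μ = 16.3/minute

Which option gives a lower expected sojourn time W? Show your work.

Option A: single server μ = 29.5 (M/M/1)
  ρ_A = 13.9/29.5 = 0.4712
  W_A = 1/(μ-λ) = 1/(29.5-13.9) = 1/15.60 = 0.06410

Option B: 2 servers μ = 16.3 (M/M/2)
  ρ_B = λ/(cμ) = 13.9/(2×16.3) = 0.4264
  Offered load a = λ/μ = cρ = 13.9/16.3 = 0.8528
  P₀ = [ Σₙ₌₀^1 aⁿ/n! + a^2/(2!(1-ρ)) ]⁻¹
  Σ = a^0/0! + a^1/1! = 1.0000 + 0.8528 = 1.8528
  a^2/(2!(1-ρ)) = 0.7272/(2 × 0.5736) = 0.6339
  P₀ = 1/(1.85276 + 0.633870) = 0.4022
  Lq = P₀·a^2·ρ / (2!(1-ρ)²) = 0.4022 × 0.7272 × 0.4264 / (2 × 0.3290) = 0.1895
  Wq_B = Lq/λ = 0.1895/13.9 = 0.01363
  W_B = Wq_B + 1/μ = 0.01363 + 0.06135 = 0.07498

Since W_A = 0.06410 < W_B = 0.07498, Option A (single fast server) has the shorter time in system.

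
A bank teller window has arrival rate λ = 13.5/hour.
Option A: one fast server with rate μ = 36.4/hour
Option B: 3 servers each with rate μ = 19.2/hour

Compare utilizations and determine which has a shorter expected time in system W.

Option A: single server μ = 36.4 (M/M/1)
  ρ_A = 13.5/36.4 = 0.3709
  W_A = 1/(μ-λ) = 1/(36.4-13.5) = 1/22.90 = 0.04367

Option B: 3 servers μ = 19.2 (M/M/3)
  ρ_B = λ/(cμ) = 13.5/(3×19.2) = 0.2344
  Offered load a = λ/μ = cρ = 13.5/19.2 = 0.7031
  P₀ = [ Σₙ₌₀^2 aⁿ/n! + a^3/(3!(1-ρ)) ]⁻¹
  Σ = a^0/0! + a^1/1! + a^2/2! = 1.0000 + 0.7031 + 0.2472 = 1.9503
  a^3/(3!(1-ρ)) = 0.3476/(6 × 0.7656) = 0.07567
  P₀ = 1/(1.9503 + 0.07567) = 0.4936
  Lq = P₀·a^3·ρ / (3!(1-ρ)²) = 0.4936 × 0.3476 × 0.2344 / (6 × 0.5862) = 0.01143
  Wq_B = Lq/λ = 0.0114337/13.5 = 0.0008469
  W_B = Wq_B + 1/μ = 0.0008469 + 0.05208 = 0.05293

Since W_A = 0.04367 < W_B = 0.05293, Option A (single fast server) has the shorter time in system.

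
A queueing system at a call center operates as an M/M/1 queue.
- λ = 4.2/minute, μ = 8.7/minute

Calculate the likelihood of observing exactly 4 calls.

ρ = λ/μ = 4.2/8.7 = 0.48276
P(n) = (1-ρ)ρⁿ
P(4) = (1-0.48276) × 0.48276^4
P(4) = 0.5172 × 0.05432
P(4) = 0.02809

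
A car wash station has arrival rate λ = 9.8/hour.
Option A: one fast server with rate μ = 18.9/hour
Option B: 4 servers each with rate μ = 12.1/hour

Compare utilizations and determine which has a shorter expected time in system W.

Option A: single server μ = 18.9 (M/M/1)
  ρ_A = 9.8/18.9 = 0.5185
  W_A = 1/(μ-λ) = 1/(18.9-9.8) = 1/9.10 = 0.1099

Option B: 4 servers μ = 12.1 (M/M/4)
  ρ_B = λ/(cμ) = 9.8/(4×12.1) = 0.2025
  Offered load a = λ/μ = cρ = 9.8/12.1 = 0.8099
  P₀ = [ Σₙ₌₀^3 aⁿ/n! + a^4/(4!(1-ρ)) ]⁻¹
  Σ = a^0/0! + a^1/1! + a^2/2! + a^3/3! = 1.0000 + 0.8099 + 0.3280 + 0.08855 = 2.2264
  a^4/(4!(1-ρ)) = 0.4303/(24 × 0.7975) = 0.02248
  P₀ = 1/(2.2264 + 0.02248) = 0.4447
  Lq = P₀·a^4·ρ / (4!(1-ρ)²) = 0.44466 × 0.43029 × 0.20248 / (24 × 0.63604) = 0.002538
  Wq_B = Lq/λ = 0.002538/9.8 = 0.0002590
  W_B = Wq_B + 1/μ = 0.0002590 + 0.08264 = 0.08290

Since W_B = 0.08290 < W_A = 0.1099, Option B (multiple servers) has the shorter time in system.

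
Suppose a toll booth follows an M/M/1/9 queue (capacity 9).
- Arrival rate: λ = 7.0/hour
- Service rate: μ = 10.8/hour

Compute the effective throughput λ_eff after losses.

ρ = λ/μ = 7.0/10.8 = 0.64815
P₀ = (1-ρ)/(1-ρ^(K+1)) = (1-0.64815)/(1-0.64815^10) = 0.3518/0.9869 = 0.3565
P_K = P₀×ρ^K = 0.35651 × 0.64815^9 = 0.35651 × 0.020187 = 0.007197
λ_eff = λ(1-P_K) = 7.0 × (1 - 0.007197) = 7.0 × 0.9928 = 6.9496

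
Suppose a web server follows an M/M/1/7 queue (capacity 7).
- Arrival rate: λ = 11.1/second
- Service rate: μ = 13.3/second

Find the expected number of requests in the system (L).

ρ = λ/μ = 11.1/13.3 = 0.834586
P₀ = (1-ρ)/(1-ρ^(K+1)) = (1-0.834586)/(1-0.834586^8) = 0.1654/0.7646 = 0.2163
P_K = P₀×ρ^K = 0.21633 × 0.834586^7 = 0.21633 × 0.28203 = 0.06101
L = ρ[1 - (K+1)ρ^K + Kρ^(K+1)] / [(1-ρ)(1-ρ^(K+1))]
L = 0.834586 × (1 - 8×0.282032 + 7×0.235380) / ((1 - 0.834586) × (1 - 0.235380)) = 2.5827 requests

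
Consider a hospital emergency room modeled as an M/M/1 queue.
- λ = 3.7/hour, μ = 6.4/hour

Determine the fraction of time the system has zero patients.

ρ = λ/μ = 3.7/6.4 = 0.5781
P(0) = 1 - ρ = 1 - 0.5781 = 0.4219
The server is idle 42.19% of the time.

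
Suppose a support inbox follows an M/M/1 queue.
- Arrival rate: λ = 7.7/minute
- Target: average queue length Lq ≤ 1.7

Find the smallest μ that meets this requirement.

For M/M/1: Lq = λ²/(μ(μ-λ))
Need Lq ≤ 1.7, i.e. μ(μ-λ) ≥ λ²/1.7
μ² - 7.7μ - 59.29/1.7 ≥ 0  →  μ² - 7.7μ - 34.87647 ≥ 0
Quadratic formula (positive root): μ = [λ + √(λ² + 4×34.87647)]/2
Discriminant: 59.29 + 4×34.87647 = 198.79588, √198.79588 = 14.099499
μ ≥ (7.7 + 14.099499)/2 = 10.8997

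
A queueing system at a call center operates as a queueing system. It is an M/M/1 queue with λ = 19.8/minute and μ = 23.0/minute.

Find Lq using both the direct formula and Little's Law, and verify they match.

Method 1 (direct): Lq = λ²/(μ(μ-λ)) = 392.04/(23.0 × 3.20) = 5.3266

Method 2 (Little's Law):
W = 1/(μ-λ) = 1/3.20 = 0.3125
Wq = W - 1/μ = 0.3125 - 0.04348 = 0.26902
Lq = λWq = 19.8 × 0.26902 = 5.3266 ✔ (matches Method 1)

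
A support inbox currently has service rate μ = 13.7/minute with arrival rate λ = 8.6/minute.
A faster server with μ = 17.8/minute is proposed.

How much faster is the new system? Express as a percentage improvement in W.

System 1: ρ₁ = 8.6/13.7 = 0.6277, W₁ = 1/(13.7-8.6) = 0.1961
System 2: ρ₂ = 8.6/17.8 = 0.4831, W₂ = 1/(17.8-8.6) = 0.1087
Improvement: (W₁-W₂)/W₁ = (0.1961-0.1087)/0.1961 = 44.57%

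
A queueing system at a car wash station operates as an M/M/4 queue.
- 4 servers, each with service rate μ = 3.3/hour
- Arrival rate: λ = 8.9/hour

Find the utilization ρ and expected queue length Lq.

Traffic intensity: ρ = λ/(cμ) = 8.9/(4×3.3) = 0.6742
Since ρ = 0.6742 < 1, system is stable.
Offered load a = λ/μ = cρ = 8.9/3.3 = 2.6970
P₀ = [ Σₙ₌₀^3 aⁿ/n! + a^4/(4!(1-ρ)) ]⁻¹
Σ = a^0/0! + a^1/1! + a^2/2! + a^3/3! = 1.0000 + 2.6970 + 3.6368 + 3.2695 = 10.6033
a^4/(4!(1-ρ)) = 52.9059/(24 × 0.32576) = 6.7670
P₀ = 1/(10.6033 + 6.7670) = 0.05757
Lq = P₀·a^4·ρ / (4!(1-ρ)²) = 0.057570 × 52.9059 × 0.67424 / (24 × 0.10612) = 0.8063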